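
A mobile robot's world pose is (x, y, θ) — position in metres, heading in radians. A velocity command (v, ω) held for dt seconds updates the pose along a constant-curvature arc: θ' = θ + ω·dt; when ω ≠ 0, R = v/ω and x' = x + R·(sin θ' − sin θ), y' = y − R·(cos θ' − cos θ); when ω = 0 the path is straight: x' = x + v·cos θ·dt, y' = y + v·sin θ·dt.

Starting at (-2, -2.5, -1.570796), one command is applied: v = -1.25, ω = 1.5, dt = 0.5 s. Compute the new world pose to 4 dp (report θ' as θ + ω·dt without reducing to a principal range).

θ' = -1.5708 + 1.5·0.5 = -0.8208
R = v/ω = -1.25/1.5 = -0.8333
x' = -2 + -0.8333·(sin -0.8208 − sin -1.5708) = -2.2236
y' = -2.5 − -0.8333·(cos -0.8208 − cos -1.5708) = -1.9320

(-2.2236, -1.9320, -0.8208)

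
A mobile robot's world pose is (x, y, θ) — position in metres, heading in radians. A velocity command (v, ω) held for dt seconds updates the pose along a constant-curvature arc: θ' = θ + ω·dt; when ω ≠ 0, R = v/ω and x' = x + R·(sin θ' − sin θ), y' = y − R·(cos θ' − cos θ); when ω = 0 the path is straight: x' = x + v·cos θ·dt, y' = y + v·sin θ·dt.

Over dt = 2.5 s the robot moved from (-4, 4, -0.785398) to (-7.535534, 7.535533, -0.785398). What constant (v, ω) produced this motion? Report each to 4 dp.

v = -2.0000, ω = 0.0000

Δθ = -0.785398 − -0.785398 = 0.000000
ω = Δθ/dt = 0.000000/2.5 = 0.0000
ω = 0 → v = (Δx·cos θ + Δy·sin θ)/dt = -2.0000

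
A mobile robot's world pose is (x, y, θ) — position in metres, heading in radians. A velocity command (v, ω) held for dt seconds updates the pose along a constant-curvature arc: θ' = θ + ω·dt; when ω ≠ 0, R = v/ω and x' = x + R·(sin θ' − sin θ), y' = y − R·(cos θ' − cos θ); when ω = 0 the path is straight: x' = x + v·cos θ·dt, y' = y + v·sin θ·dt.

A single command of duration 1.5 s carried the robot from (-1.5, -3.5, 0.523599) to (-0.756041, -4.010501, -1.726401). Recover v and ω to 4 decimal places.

Δθ = -1.726401 − 0.523599 = -2.250000
ω = Δθ/dt = -2.250000/1.5 = -1.5000
R = Δx/(sin θ' − sin θ) = -0.5000
v = R·ω = -0.5000·-1.5000 = 0.7500

v = 0.7500, ω = -1.5000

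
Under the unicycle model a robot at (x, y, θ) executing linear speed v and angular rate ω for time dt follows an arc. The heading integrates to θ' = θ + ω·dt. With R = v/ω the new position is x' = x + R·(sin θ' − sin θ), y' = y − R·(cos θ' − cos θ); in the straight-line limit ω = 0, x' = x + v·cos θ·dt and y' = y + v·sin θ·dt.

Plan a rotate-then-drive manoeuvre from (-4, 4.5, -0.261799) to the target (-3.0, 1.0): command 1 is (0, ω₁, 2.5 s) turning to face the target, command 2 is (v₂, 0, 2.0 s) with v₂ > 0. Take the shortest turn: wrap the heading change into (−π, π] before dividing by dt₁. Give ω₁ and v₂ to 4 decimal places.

ω₁ = -0.4123, v₂ = 1.8200

heading to target = atan2(1−4.5, -3−-4) = -1.2925
Δθ = wrap(-1.2925 − -0.2618) = -1.0307; ω₁ = Δθ/dt₁ = -0.4123
distance = √((-3−-4)² + (1−4.5)²) = 3.6401; v₂ = distance/dt₂ = 1.8200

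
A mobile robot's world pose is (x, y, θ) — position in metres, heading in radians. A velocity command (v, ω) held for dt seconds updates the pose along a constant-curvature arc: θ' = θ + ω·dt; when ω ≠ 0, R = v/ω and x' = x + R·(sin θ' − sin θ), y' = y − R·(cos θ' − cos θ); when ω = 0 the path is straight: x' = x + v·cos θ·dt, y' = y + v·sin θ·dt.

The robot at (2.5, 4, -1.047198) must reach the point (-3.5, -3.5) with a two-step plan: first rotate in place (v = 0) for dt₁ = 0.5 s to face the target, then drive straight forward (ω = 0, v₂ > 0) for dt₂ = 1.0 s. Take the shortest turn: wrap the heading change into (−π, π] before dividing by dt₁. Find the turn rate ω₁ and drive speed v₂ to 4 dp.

heading to target = atan2(-3.5−4, -3.5−2.5) = -2.2455
Δθ = wrap(-2.2455 − -1.0472) = -1.1983; ω₁ = Δθ/dt₁ = -2.3967
distance = √((-3.5−2.5)² + (-3.5−4)²) = 9.6047; v₂ = distance/dt₂ = 9.6047

ω₁ = -2.3967, v₂ = 9.6047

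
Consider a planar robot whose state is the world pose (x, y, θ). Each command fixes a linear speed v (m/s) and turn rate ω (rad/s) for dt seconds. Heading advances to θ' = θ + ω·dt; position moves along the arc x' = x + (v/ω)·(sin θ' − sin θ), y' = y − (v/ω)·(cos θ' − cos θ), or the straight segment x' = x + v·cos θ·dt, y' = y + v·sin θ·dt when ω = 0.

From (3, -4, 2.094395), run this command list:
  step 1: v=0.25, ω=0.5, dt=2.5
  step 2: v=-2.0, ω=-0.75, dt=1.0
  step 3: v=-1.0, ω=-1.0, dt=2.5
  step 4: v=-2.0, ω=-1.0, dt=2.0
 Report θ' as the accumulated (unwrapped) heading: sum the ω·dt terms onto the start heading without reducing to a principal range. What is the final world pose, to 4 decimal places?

step 1: θ'=3.3444 (R=0.5000) → pose (2.4663, -3.7602, 3.3444)
step 2: θ'=2.5944 (R=2.6667) → pose (4.3908, -4.0950, 2.5944)
step 3: θ'=0.0944 (R=1.0000) → pose (3.9648, -5.9445, 0.0944)
step 4: θ'=-1.9056 (R=2.0000) → pose (1.8873, -3.2962, -1.9056)

(1.8873, -3.2962, -1.9056)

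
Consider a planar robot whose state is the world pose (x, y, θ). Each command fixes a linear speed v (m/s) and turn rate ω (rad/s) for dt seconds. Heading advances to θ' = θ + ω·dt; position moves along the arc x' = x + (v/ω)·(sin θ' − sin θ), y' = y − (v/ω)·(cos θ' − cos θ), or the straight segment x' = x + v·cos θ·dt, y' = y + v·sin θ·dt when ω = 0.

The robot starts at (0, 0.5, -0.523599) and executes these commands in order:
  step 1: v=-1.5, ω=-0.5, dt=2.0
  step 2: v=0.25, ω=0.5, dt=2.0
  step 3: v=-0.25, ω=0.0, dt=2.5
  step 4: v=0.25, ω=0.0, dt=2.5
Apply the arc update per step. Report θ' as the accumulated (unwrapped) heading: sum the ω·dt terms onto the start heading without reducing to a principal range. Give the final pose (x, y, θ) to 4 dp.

step 1: θ'=-1.5236 (R=3.0000) → pose (-1.4967, 2.9565, -1.5236)
step 2: θ'=-0.5236 (R=0.5000) → pose (-1.2472, 2.5471, -0.5236)
step 3: θ'=-0.5236 (straight) → pose (-1.7885, 2.8596, -0.5236)
step 4: θ'=-0.5236 (straight) → pose (-1.2472, 2.5471, -0.5236)

(-1.2472, 2.5471, -0.5236)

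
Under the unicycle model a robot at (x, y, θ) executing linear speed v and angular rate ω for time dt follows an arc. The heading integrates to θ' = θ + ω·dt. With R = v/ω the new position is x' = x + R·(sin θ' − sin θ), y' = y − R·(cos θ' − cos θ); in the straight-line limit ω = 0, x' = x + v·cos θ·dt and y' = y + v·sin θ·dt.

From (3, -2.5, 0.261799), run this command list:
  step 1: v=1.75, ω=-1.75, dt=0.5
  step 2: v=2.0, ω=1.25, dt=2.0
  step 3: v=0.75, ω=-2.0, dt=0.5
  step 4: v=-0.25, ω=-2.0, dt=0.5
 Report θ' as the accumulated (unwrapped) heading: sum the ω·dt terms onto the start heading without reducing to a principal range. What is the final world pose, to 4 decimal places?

(6.2306, -0.5341, -0.1132)

step 1: θ'=-0.6132 (R=-1.0000) → pose (3.8343, -2.6481, -0.6132)
step 2: θ'=1.8868 (R=1.6000) → pose (6.2759, -0.8424, 1.8868)
step 3: θ'=0.8868 (R=-0.3750) → pose (6.3417, -0.4889, 0.8868)
step 4: θ'=-0.1132 (R=0.1250) → pose (6.2306, -0.5341, -0.1132)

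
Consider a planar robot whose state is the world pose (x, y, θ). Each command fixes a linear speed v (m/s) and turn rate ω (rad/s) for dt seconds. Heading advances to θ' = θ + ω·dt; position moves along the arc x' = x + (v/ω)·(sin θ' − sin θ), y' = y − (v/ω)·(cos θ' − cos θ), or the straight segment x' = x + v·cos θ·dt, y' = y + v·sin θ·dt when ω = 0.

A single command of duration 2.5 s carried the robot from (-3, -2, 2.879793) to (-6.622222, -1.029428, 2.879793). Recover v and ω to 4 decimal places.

Δθ = 2.879793 − 2.879793 = 0.000000
ω = Δθ/dt = 0.000000/2.5 = 0.0000
ω = 0 → v = (Δx·cos θ + Δy·sin θ)/dt = 1.5000

v = 1.5000, ω = 0.0000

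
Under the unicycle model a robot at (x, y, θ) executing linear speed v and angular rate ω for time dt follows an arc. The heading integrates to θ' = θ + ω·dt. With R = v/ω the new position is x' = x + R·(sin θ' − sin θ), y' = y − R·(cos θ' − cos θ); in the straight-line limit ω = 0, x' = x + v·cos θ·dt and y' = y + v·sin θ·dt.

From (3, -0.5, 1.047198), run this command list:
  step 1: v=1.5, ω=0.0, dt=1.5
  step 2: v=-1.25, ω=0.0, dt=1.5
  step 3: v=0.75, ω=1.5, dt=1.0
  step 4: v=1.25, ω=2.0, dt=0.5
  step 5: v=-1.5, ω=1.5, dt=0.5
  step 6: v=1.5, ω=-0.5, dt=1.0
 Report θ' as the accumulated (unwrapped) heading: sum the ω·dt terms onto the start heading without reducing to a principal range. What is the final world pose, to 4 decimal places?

step 1: θ'=1.0472 (straight) → pose (4.1250, 1.4486, 1.0472)
step 2: θ'=1.0472 (straight) → pose (3.1875, -0.1752, 1.0472)
step 3: θ'=2.5472 (R=0.5000) → pose (3.0345, 0.4890, 2.5472)
step 4: θ'=3.5472 (R=0.6250) → pose (2.4379, 0.5455, 3.5472)
step 5: θ'=4.2972 (R=-1.0000) → pose (2.9583, 1.0610, 4.2972)
step 6: θ'=3.7972 (R=-3.0000) → pose (2.0421, -0.1070, 3.7972)

(2.0421, -0.1070, 3.7972)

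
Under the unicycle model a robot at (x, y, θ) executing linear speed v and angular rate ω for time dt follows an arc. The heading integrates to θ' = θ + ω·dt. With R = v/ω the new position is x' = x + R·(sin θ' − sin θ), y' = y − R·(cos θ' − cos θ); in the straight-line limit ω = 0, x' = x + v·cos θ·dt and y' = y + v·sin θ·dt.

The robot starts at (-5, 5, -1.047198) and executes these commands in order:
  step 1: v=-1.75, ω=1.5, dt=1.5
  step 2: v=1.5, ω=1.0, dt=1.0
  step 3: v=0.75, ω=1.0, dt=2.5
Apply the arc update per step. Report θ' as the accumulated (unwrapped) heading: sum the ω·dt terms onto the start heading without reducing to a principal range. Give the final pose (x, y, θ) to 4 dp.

step 1: θ'=1.2028 (R=-1.1667) → pose (-7.0989, 4.8364, 1.2028)
step 2: θ'=2.2028 (R=1.5000) → pose (-7.2882, 6.2621, 2.2028)
step 3: θ'=4.7028 (R=0.7500) → pose (-8.6433, 5.8262, 4.7028)

(-8.6433, 5.8262, 4.7028)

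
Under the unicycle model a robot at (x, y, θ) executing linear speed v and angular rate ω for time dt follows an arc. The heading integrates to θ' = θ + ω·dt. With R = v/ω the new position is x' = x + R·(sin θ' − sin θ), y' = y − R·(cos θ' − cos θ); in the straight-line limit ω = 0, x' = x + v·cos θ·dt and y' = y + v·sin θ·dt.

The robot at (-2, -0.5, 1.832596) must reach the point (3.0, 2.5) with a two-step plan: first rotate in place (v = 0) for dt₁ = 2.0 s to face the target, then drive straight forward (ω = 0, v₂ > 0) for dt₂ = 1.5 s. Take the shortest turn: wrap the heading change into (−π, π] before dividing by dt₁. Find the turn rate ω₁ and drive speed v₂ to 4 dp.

heading to target = atan2(2.5−-0.5, 3−-2) = 0.5404
Δθ = wrap(0.5404 − 1.8326) = -1.2922; ω₁ = Δθ/dt₁ = -0.6461
distance = √((3−-2)² + (2.5−-0.5)²) = 5.8310; v₂ = distance/dt₂ = 3.8873

ω₁ = -0.6461, v₂ = 3.8873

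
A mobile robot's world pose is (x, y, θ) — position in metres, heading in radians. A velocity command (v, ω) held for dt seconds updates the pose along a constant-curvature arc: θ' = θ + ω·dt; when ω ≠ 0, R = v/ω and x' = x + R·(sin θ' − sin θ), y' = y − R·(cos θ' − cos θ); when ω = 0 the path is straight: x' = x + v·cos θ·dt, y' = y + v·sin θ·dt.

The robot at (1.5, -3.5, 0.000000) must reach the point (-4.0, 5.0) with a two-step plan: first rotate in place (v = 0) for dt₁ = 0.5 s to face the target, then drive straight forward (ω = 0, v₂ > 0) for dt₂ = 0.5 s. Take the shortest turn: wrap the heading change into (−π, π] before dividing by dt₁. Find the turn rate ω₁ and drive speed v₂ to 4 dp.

heading to target = atan2(5−-3.5, -4−1.5) = 2.1451
Δθ = wrap(2.1451 − 0.0000) = 2.1451; ω₁ = Δθ/dt₁ = 4.2902
distance = √((-4−1.5)² + (5−-3.5)²) = 10.1242; v₂ = distance/dt₂ = 20.2485

ω₁ = 4.2902, v₂ = 20.2485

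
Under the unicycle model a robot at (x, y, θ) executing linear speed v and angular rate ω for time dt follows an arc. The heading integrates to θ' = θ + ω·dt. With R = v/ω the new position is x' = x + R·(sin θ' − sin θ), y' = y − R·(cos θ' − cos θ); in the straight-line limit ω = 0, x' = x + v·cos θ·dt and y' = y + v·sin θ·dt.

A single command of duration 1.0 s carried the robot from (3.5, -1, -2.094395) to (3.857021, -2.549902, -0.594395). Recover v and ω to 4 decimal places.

Δθ = -0.594395 − -2.094395 = 1.500000
ω = Δθ/dt = 1.500000/1.0 = 1.5000
R = −Δy/(cos θ' − cos θ) = 1.1667
v = R·ω = 1.1667·1.5000 = 1.7500

v = 1.7500, ω = 1.5000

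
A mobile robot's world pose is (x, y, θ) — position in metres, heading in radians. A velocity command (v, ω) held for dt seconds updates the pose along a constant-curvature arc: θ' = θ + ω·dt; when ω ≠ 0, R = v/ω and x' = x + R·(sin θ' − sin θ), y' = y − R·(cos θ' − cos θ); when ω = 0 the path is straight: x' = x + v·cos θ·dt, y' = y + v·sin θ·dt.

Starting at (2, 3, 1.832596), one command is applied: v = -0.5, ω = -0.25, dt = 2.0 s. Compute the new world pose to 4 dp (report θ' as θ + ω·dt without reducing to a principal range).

(2.0117, 2.0105, 1.3326)

θ' = 1.8326 + -0.25·2.0 = 1.3326
R = v/ω = -0.5/-0.25 = 2.0000
x' = 2 + 2.0000·(sin 1.3326 − sin 1.8326) = 2.0117
y' = 3 − 2.0000·(cos 1.3326 − cos 1.8326) = 2.0105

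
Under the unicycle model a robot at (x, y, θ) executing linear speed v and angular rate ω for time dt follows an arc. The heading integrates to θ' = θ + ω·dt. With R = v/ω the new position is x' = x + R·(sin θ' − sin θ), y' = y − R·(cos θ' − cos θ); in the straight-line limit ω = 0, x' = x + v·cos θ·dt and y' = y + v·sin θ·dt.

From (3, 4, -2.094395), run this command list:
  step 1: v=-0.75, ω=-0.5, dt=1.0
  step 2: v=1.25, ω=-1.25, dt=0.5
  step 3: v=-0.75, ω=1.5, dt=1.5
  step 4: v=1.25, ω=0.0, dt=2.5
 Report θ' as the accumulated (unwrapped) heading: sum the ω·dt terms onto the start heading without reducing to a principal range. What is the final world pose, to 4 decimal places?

(5.1398, 2.5927, -0.9694)

step 1: θ'=-2.5944 (R=1.5000) → pose (3.5186, 4.5310, -2.5944)
step 2: θ'=-3.2194 (R=-1.0000) → pose (2.9206, 4.3880, -3.2194)
step 3: θ'=-0.9694 (R=-0.5000) → pose (3.3717, 5.1694, -0.9694)
step 4: θ'=-0.9694 (straight) → pose (5.1398, 2.5927, -0.9694)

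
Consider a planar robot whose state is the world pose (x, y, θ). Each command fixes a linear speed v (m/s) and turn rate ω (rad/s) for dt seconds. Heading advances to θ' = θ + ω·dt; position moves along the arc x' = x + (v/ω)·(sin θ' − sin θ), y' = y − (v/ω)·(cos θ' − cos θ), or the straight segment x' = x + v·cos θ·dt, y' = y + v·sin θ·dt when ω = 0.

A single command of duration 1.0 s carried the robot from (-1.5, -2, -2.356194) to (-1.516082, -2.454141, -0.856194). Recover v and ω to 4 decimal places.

v = 0.5000, ω = 1.5000

Δθ = -0.856194 − -2.356194 = 1.500000
ω = Δθ/dt = 1.500000/1.0 = 1.5000
R = −Δy/(cos θ' − cos θ) = 0.3333
v = R·ω = 0.3333·1.5000 = 0.5000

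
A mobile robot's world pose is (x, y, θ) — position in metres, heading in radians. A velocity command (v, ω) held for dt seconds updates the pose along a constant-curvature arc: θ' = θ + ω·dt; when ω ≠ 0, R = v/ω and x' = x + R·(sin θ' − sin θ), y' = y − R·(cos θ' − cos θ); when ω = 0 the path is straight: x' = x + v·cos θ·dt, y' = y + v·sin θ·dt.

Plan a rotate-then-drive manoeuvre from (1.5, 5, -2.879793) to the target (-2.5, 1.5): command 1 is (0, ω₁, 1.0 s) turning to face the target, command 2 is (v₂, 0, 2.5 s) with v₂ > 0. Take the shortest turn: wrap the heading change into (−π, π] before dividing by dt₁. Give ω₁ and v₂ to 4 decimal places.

heading to target = atan2(1.5−5, -2.5−1.5) = -2.4228
Δθ = wrap(-2.4228 − -2.8798) = 0.4570; ω₁ = Δθ/dt₁ = 0.4570
distance = √((-2.5−1.5)² + (1.5−5)²) = 5.3151; v₂ = distance/dt₂ = 2.1260

ω₁ = 0.4570, v₂ = 2.1260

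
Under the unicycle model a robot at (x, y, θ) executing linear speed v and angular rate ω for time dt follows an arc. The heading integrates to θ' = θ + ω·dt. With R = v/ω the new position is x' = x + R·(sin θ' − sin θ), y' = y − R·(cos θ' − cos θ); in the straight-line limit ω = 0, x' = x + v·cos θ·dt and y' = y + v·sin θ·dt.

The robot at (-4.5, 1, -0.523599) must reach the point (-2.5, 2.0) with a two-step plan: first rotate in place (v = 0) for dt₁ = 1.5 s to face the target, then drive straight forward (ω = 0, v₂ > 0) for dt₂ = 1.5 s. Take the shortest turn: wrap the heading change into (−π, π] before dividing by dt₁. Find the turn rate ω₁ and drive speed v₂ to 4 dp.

heading to target = atan2(2−1, -2.5−-4.5) = 0.4636
Δθ = wrap(0.4636 − -0.5236) = 0.9872; ω₁ = Δθ/dt₁ = 0.6582
distance = √((-2.5−-4.5)² + (2−1)²) = 2.2361; v₂ = distance/dt₂ = 1.4907

ω₁ = 0.6582, v₂ = 1.4907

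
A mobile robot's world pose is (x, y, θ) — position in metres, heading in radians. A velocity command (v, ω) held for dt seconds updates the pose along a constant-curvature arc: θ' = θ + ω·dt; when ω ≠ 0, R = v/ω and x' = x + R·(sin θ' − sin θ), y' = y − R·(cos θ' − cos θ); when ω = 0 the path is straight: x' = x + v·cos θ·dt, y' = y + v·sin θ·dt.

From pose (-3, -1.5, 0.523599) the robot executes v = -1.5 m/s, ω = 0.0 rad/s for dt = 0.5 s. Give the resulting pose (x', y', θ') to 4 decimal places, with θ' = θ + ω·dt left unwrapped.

θ' = 0.5236 + 0.0·0.5 = 0.5236
ω = 0 → straight: x' = -3 + -1.5·cos(0.5236)·0.5 = -3.6495
y' = -1.5 + -1.5·sin(0.5236)·0.5 = -1.8750

(-3.6495, -1.8750, 0.5236)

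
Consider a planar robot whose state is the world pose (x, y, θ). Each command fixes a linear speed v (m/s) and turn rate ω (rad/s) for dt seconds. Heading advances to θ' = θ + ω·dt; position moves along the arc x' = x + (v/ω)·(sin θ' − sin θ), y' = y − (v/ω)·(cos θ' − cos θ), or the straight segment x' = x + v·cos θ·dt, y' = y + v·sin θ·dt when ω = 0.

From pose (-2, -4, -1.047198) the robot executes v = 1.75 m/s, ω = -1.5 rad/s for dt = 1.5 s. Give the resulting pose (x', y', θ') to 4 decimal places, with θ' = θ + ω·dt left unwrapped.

(-3.1912, -5.7359, -3.2972)

θ' = -1.0472 + -1.5·1.5 = -3.2972
R = v/ω = 1.75/-1.5 = -1.1667
x' = -2 + -1.1667·(sin -3.2972 − sin -1.0472) = -3.1912
y' = -4 − -1.1667·(cos -3.2972 − cos -1.0472) = -5.7359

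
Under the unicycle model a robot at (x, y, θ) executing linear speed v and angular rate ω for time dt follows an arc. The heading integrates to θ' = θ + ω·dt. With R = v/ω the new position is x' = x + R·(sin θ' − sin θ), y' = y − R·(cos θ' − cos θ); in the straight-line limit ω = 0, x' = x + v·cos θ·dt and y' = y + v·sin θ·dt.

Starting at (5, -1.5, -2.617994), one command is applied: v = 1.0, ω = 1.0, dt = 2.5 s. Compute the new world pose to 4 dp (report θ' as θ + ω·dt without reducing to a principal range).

(5.3823, -3.3591, -0.1180)

θ' = -2.6180 + 1.0·2.5 = -0.1180
R = v/ω = 1.0/1.0 = 1.0000
x' = 5 + 1.0000·(sin -0.1180 − sin -2.6180) = 5.3823
y' = -1.5 − 1.0000·(cos -0.1180 − cos -2.6180) = -3.3591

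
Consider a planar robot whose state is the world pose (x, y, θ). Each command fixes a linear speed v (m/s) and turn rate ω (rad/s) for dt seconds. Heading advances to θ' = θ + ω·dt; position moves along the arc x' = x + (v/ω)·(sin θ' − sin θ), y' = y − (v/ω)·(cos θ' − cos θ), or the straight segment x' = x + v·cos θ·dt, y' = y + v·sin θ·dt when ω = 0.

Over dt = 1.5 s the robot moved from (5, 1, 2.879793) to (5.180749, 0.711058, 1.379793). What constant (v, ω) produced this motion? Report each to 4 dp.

v = -0.2500, ω = -1.0000

Δθ = 1.379793 − 2.879793 = -1.500000
ω = Δθ/dt = -1.500000/1.5 = -1.0000
R = −Δy/(cos θ' − cos θ) = 0.2500
v = R·ω = 0.2500·-1.0000 = -0.2500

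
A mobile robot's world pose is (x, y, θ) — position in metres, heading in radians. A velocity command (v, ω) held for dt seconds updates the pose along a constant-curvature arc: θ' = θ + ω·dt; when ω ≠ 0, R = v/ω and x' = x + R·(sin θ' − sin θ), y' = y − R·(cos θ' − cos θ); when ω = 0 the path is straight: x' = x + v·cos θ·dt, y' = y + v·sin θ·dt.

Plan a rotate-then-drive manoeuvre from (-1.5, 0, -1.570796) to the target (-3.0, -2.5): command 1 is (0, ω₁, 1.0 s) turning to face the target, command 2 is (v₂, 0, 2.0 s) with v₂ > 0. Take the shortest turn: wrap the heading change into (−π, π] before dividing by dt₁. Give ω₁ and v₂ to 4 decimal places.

ω₁ = -0.5404, v₂ = 1.4577

heading to target = atan2(-2.5−0, -3−-1.5) = -2.1112
Δθ = wrap(-2.1112 − -1.5708) = -0.5404; ω₁ = Δθ/dt₁ = -0.5404
distance = √((-3−-1.5)² + (-2.5−0)²) = 2.9155; v₂ = distance/dt₂ = 1.4577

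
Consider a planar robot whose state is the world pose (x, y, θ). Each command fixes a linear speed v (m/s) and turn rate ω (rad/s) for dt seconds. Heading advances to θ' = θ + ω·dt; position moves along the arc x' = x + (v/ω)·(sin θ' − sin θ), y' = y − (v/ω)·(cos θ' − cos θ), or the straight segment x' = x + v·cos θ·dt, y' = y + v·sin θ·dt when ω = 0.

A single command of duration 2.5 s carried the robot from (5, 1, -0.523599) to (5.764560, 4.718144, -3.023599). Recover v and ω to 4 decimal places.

Δθ = -3.023599 − -0.523599 = -2.500000
ω = Δθ/dt = -2.500000/2.5 = -1.0000
R = −Δy/(cos θ' − cos θ) = 2.0000
v = R·ω = 2.0000·-1.0000 = -2.0000

v = -2.0000, ω = -1.0000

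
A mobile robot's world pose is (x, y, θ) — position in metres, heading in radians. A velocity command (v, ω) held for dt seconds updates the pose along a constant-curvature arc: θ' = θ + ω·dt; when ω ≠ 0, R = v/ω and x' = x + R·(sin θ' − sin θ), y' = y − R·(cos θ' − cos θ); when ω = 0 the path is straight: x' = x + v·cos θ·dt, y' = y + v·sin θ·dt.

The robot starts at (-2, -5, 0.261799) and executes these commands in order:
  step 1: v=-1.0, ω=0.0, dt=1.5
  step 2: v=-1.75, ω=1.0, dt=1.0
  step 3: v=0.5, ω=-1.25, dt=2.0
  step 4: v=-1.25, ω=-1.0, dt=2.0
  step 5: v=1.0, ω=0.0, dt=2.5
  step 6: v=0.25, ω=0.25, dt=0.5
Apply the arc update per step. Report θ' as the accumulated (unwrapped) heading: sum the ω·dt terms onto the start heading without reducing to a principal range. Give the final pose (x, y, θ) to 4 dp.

(-5.2151, -4.6398, -3.1132)

step 1: θ'=0.2618 (straight) → pose (-3.4489, -5.3882, 0.2618)
step 2: θ'=1.2618 (R=-1.7500) → pose (-4.6631, -6.5464, 1.2618)
step 3: θ'=-1.2382 (R=-0.4000) → pose (-3.9039, -6.5375, -1.2382)
step 4: θ'=-3.2382 (R=1.2500) → pose (-2.6019, -4.8852, -3.2382)
step 5: θ'=-3.2382 (straight) → pose (-5.0902, -4.6440, -3.2382)
step 6: θ'=-3.1132 (R=1.0000) → pose (-5.2151, -4.6398, -3.1132)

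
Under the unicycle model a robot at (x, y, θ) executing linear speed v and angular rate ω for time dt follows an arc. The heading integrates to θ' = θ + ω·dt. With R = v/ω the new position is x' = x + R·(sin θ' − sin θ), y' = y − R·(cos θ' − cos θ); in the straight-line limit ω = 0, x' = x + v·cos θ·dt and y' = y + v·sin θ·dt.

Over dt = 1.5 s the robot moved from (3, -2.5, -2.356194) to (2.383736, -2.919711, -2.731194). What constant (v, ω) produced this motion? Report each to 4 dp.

v = 0.5000, ω = -0.2500

Δθ = -2.731194 − -2.356194 = -0.375000
ω = Δθ/dt = -0.375000/1.5 = -0.2500
R = Δx/(sin θ' − sin θ) = -2.0000
v = R·ω = -2.0000·-0.2500 = 0.5000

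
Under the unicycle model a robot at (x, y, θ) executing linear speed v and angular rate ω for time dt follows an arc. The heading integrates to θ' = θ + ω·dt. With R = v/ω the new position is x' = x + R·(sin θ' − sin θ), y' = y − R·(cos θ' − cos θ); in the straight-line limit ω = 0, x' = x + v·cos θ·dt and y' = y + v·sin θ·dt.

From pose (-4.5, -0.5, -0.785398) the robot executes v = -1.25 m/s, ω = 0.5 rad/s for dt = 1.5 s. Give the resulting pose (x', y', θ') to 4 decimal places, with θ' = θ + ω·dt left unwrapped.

θ' = -0.7854 + 0.5·1.5 = -0.0354
R = v/ω = -1.25/0.5 = -2.5000
x' = -4.5 + -2.5000·(sin -0.0354 − sin -0.7854) = -6.1793
y' = -0.5 − -2.5000·(cos -0.0354 − cos -0.7854) = 0.2307

(-6.1793, 0.2307, -0.0354)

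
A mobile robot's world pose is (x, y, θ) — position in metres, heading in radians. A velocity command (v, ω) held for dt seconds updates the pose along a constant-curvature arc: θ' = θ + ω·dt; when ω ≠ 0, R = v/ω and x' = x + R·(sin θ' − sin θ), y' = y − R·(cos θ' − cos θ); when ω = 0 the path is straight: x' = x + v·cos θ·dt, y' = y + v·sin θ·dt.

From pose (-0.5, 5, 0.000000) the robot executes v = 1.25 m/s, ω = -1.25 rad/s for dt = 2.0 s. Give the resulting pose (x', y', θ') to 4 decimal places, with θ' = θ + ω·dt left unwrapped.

θ' = 0.0000 + -1.25·2.0 = -2.5000
R = v/ω = 1.25/-1.25 = -1.0000
x' = -0.5 + -1.0000·(sin -2.5000 − sin 0.0000) = 0.0985
y' = 5 − -1.0000·(cos -2.5000 − cos 0.0000) = 3.1989

(0.0985, 3.1989, -2.5000)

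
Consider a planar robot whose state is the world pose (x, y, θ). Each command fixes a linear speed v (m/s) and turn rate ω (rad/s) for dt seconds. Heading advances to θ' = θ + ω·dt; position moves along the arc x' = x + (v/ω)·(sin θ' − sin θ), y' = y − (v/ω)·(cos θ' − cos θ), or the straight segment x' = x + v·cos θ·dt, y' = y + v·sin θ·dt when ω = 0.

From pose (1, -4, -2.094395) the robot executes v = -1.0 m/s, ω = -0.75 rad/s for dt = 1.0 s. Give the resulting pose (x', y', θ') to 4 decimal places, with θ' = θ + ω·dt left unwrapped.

θ' = -2.0944 + -0.75·1.0 = -2.8444
R = v/ω = -1.0/-0.75 = 1.3333
x' = 1 + 1.3333·(sin -2.8444 − sin -2.0944) = 1.7642
y' = -4 − 1.3333·(cos -2.8444 − cos -2.0944) = -3.3918

(1.7642, -3.3918, -2.8444)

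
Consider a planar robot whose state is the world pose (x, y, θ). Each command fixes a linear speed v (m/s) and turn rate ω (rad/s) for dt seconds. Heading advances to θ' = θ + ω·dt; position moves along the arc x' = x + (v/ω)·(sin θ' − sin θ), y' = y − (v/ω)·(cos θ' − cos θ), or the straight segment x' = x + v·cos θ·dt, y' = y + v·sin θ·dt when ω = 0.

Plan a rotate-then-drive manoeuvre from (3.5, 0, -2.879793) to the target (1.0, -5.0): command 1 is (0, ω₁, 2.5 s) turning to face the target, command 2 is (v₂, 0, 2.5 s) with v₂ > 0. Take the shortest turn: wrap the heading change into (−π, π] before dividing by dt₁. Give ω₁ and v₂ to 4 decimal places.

ω₁ = 0.3381, v₂ = 2.2361

heading to target = atan2(-5−0, 1−3.5) = -2.0344
Δθ = wrap(-2.0344 − -2.8798) = 0.8453; ω₁ = Δθ/dt₁ = 0.3381
distance = √((1−3.5)² + (-5−0)²) = 5.5902; v₂ = distance/dt₂ = 2.2361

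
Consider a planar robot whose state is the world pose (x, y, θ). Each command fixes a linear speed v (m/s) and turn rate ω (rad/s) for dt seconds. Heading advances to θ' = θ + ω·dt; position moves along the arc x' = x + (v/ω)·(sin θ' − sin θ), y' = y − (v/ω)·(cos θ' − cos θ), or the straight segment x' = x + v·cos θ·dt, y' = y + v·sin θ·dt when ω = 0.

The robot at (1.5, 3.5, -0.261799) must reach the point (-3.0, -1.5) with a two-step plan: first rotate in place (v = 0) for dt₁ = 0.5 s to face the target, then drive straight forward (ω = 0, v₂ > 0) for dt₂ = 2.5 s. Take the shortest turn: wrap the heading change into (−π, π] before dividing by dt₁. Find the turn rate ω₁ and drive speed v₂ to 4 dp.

heading to target = atan2(-1.5−3.5, -3−1.5) = -2.3036
Δθ = wrap(-2.3036 − -0.2618) = -2.0418; ω₁ = Δθ/dt₁ = -4.0836
distance = √((-3−1.5)² + (-1.5−3.5)²) = 6.7268; v₂ = distance/dt₂ = 2.6907

ω₁ = -4.0836, v₂ = 2.6907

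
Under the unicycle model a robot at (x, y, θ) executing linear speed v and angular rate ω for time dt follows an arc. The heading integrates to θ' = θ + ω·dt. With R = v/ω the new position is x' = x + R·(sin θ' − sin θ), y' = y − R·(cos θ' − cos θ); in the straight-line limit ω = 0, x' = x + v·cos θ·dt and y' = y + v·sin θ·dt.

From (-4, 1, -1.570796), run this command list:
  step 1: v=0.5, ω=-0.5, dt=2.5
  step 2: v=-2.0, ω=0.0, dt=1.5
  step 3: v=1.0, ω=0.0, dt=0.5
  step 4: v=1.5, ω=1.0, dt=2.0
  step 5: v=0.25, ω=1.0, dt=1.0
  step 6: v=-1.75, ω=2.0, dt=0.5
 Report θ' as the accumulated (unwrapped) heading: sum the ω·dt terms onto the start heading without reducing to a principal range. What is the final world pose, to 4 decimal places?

(-3.3621, -2.2092, 1.1792)

step 1: θ'=-2.8208 (R=-1.0000) → pose (-4.6847, 0.0510, -2.8208)
step 2: θ'=-2.8208 (straight) → pose (-1.8377, 0.9970, -2.8208)
step 3: θ'=-2.8208 (straight) → pose (-2.3122, 0.8393, -2.8208)
step 4: θ'=-0.8208 (R=1.5000) → pose (-2.9368, -1.6066, -0.8208)
step 5: θ'=0.1792 (R=0.2500) → pose (-2.7093, -1.6822, 0.1792)
step 6: θ'=1.1792 (R=-0.8750) → pose (-3.3621, -2.2092, 1.1792)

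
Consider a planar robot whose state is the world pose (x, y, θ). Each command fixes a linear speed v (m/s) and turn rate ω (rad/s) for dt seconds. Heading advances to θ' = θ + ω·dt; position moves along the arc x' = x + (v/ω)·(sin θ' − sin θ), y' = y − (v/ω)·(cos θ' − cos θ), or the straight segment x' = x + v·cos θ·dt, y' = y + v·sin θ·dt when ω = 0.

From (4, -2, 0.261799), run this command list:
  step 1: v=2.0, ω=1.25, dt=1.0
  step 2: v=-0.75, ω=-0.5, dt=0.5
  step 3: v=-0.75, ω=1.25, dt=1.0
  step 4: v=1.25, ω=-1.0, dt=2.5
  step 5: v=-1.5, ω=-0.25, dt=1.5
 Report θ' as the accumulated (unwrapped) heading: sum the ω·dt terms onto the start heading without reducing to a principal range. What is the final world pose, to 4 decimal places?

(3.8519, 1.0672, -0.3632)

step 1: θ'=1.5118 (R=1.6000) → pose (5.1831, -0.5489, 1.5118)
step 2: θ'=1.2618 (R=1.5000) → pose (5.1147, -0.9166, 1.2618)
step 3: θ'=2.5118 (R=-0.6000) → pose (5.3329, -1.5839, 2.5118)
step 4: θ'=0.0118 (R=-1.2500) → pose (6.0543, 0.6762, 0.0118)
step 5: θ'=-0.3632 (R=6.0000) → pose (3.8519, 1.0672, -0.3632)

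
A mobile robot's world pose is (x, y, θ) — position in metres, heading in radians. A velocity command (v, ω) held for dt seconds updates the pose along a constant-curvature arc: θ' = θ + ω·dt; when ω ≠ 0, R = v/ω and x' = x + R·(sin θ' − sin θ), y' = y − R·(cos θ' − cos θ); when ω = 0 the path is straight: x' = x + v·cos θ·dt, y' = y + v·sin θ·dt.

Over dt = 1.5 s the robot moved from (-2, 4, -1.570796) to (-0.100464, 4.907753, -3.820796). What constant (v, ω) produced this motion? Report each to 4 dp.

Δθ = -3.820796 − -1.570796 = -2.250000
ω = Δθ/dt = -2.250000/1.5 = -1.5000
R = Δx/(sin θ' − sin θ) = 1.1667
v = R·ω = 1.1667·-1.5000 = -1.7500

v = -1.7500, ω = -1.5000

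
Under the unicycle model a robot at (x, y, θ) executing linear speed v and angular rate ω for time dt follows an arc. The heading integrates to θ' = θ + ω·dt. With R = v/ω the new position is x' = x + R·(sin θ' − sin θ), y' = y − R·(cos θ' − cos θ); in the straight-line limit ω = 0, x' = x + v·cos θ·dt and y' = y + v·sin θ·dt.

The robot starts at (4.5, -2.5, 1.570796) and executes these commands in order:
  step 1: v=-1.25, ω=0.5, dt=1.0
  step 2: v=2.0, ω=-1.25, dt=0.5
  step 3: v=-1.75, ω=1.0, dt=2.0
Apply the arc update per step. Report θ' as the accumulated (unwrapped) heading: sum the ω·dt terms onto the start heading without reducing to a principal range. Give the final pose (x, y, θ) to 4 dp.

step 1: θ'=2.0708 (R=-2.5000) → pose (4.8060, -3.6986, 2.0708)
step 2: θ'=1.4458 (R=-1.6000) → pose (4.6227, -2.7320, 1.4458)
step 3: θ'=3.4458 (R=-1.7500) → pose (6.8832, -4.6198, 3.4458)

(6.8832, -4.6198, 3.4458)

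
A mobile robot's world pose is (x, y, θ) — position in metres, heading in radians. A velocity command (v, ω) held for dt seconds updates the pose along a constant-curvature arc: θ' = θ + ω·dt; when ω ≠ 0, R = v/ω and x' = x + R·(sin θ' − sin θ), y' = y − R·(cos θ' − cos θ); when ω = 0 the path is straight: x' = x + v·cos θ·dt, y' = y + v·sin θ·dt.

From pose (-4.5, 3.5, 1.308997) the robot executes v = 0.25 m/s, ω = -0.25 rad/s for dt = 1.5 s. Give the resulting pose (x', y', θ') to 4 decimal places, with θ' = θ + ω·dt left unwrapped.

θ' = 1.3090 + -0.25·1.5 = 0.9340
R = v/ω = 0.25/-0.25 = -1.0000
x' = -4.5 + -1.0000·(sin 0.9340 − sin 1.3090) = -4.3381
y' = 3.5 − -1.0000·(cos 0.9340 − cos 1.3090) = 3.8358

(-4.3381, 3.8358, 0.9340)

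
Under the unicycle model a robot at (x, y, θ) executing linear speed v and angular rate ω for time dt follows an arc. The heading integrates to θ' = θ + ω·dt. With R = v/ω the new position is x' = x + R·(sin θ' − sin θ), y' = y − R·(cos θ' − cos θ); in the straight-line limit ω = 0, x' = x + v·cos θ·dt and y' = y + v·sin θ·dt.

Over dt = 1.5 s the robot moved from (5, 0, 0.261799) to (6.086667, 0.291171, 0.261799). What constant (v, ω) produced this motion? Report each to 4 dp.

v = 0.7500, ω = 0.0000

Δθ = 0.261799 − 0.261799 = 0.000000
ω = Δθ/dt = 0.000000/1.5 = 0.0000
ω = 0 → v = (Δx·cos θ + Δy·sin θ)/dt = 0.7500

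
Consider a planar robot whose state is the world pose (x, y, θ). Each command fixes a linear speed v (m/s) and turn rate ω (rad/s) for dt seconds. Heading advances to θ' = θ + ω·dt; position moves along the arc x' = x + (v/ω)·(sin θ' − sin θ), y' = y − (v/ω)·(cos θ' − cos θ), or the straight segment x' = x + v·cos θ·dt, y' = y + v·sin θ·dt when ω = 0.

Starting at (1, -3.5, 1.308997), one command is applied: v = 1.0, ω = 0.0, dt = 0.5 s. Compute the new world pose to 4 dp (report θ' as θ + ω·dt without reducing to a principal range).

(1.1294, -3.0170, 1.3090)

θ' = 1.3090 + 0.0·0.5 = 1.3090
ω = 0 → straight: x' = 1 + 1.0·cos(1.3090)·0.5 = 1.1294
y' = -3.5 + 1.0·sin(1.3090)·0.5 = -3.0170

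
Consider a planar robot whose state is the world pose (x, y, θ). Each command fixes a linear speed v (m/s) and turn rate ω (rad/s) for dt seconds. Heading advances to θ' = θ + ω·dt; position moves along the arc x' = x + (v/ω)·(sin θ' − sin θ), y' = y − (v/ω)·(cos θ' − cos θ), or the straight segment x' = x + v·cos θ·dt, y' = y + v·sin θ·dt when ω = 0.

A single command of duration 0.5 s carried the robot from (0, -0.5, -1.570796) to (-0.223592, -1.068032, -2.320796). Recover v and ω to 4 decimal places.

Δθ = -2.320796 − -1.570796 = -0.750000
ω = Δθ/dt = -0.750000/0.5 = -1.5000
R = −Δy/(cos θ' − cos θ) = -0.8333
v = R·ω = -0.8333·-1.5000 = 1.2500

v = 1.2500, ω = -1.5000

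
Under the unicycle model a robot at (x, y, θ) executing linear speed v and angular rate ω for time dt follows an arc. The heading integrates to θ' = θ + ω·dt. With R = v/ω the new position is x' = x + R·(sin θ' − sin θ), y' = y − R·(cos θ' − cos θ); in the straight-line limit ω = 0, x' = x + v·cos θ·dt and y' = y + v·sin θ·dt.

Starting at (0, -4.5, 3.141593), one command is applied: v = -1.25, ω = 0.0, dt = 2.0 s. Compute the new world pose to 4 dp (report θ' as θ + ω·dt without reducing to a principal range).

(2.5000, -4.5000, 3.1416)

θ' = 3.1416 + 0.0·2.0 = 3.1416
ω = 0 → straight: x' = 0 + -1.25·cos(3.1416)·2.0 = 2.5000
y' = -4.5 + -1.25·sin(3.1416)·2.0 = -4.5000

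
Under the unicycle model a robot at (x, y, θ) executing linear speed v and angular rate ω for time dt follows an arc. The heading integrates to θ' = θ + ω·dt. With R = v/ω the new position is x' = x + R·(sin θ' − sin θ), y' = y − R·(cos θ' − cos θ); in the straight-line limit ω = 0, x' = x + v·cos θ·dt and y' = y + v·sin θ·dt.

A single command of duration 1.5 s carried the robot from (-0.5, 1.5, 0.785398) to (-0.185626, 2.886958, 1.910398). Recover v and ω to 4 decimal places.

Δθ = 1.910398 − 0.785398 = 1.125000
ω = Δθ/dt = 1.125000/1.5 = 0.7500
R = −Δy/(cos θ' − cos θ) = 1.3333
v = R·ω = 1.3333·0.7500 = 1.0000

v = 1.0000, ω = 0.7500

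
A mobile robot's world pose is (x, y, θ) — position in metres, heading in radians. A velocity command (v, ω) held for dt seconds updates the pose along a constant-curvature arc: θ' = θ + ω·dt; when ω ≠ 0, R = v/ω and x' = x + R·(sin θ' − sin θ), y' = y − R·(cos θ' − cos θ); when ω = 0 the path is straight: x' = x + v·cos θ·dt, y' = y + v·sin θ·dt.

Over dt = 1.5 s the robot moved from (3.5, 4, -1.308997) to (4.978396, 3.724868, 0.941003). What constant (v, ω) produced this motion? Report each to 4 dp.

v = 1.2500, ω = 1.5000

Δθ = 0.941003 − -1.308997 = 2.250000
ω = Δθ/dt = 2.250000/1.5 = 1.5000
R = Δx/(sin θ' − sin θ) = 0.8333
v = R·ω = 0.8333·1.5000 = 1.2500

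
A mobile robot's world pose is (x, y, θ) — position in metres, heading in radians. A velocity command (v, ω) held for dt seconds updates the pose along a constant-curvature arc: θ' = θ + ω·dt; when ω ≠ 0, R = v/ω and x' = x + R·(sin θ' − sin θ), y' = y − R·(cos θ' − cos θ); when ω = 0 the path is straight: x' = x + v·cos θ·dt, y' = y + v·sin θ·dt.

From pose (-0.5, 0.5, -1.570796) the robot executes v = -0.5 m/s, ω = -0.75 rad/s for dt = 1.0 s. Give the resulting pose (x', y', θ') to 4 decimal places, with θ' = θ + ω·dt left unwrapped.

(-0.3211, 0.9544, -2.3208)

θ' = -1.5708 + -0.75·1.0 = -2.3208
R = v/ω = -0.5/-0.75 = 0.6667
x' = -0.5 + 0.6667·(sin -2.3208 − sin -1.5708) = -0.3211
y' = 0.5 − 0.6667·(cos -2.3208 − cos -1.5708) = 0.9544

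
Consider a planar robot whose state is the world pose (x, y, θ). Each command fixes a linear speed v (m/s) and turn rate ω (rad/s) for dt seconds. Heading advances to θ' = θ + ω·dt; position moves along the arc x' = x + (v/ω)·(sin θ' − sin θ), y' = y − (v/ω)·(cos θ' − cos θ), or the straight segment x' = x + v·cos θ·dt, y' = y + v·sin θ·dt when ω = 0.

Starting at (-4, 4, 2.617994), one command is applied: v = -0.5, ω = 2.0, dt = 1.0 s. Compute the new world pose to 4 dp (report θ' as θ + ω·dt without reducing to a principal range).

(-3.6261, 4.1929, 4.6180)

θ' = 2.6180 + 2.0·1.0 = 4.6180
R = v/ω = -0.5/2.0 = -0.2500
x' = -4 + -0.2500·(sin 4.6180 − sin 2.6180) = -3.6261
y' = 4 − -0.2500·(cos 4.6180 − cos 2.6180) = 4.1929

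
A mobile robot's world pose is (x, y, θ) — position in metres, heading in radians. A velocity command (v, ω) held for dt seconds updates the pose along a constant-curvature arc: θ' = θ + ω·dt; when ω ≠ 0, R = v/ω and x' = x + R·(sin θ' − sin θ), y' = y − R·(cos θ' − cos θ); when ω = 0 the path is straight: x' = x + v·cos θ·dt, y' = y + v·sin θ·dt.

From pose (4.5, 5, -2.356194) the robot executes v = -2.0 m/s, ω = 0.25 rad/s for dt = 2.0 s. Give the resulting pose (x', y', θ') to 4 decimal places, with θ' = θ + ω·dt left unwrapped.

(6.5195, 8.4045, -1.8562)

θ' = -2.3562 + 0.25·2.0 = -1.8562
R = v/ω = -2.0/0.25 = -8.0000
x' = 4.5 + -8.0000·(sin -1.8562 − sin -2.3562) = 6.5195
y' = 5 − -8.0000·(cos -1.8562 − cos -2.3562) = 8.4045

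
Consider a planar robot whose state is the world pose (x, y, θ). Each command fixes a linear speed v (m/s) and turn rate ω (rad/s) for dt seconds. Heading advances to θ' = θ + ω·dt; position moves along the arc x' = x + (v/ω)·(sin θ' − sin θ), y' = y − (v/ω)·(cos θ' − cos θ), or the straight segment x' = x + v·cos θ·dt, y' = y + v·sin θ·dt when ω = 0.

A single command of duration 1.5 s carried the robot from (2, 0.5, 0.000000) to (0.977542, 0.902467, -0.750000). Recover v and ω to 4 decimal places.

v = -0.7500, ω = -0.5000

Δθ = -0.750000 − 0.000000 = -0.750000
ω = Δθ/dt = -0.750000/1.5 = -0.5000
R = Δx/(sin θ' − sin θ) = 1.5000
v = R·ω = 1.5000·-0.5000 = -0.7500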